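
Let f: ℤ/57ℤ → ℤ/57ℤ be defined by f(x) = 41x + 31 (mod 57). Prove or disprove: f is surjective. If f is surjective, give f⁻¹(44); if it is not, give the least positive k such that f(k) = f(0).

Since gcd(41, 57) = 1, 41 is invertible modulo 57. Euclid's algorithm: 57 = 1·41 + 16, 41 = 2·16 + 9, 16 = 1·9 + 7, 9 = 1·7 + 2, 7 = 3·2 + 1; back-substituting gives 1 = 32·41 − 23·57, so 41⁻¹ ≡ 32 (mod 57).
Then y ↦ 32(y − 31) is a two-sided inverse to f, so every y ∈ ℤ/57ℤ has a preimage.
So f is surjective.
Since f is surjective, we find f⁻¹(44): we need 41x ≡ 44 − 31 ≡ 13 (mod 57). Using 41⁻¹ = 32: x ≡ 32·13 = 416 = 7·57 + 17, so x = 17.
Check: f(17) = 41·17 + 31 = 728 = 12·57 + 44 ≡ 44 (mod 57).

17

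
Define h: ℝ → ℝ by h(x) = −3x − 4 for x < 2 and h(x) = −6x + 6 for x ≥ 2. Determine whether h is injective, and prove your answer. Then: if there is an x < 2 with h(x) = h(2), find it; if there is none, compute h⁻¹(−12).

Both pieces are strictly decreasing (slopes −3 and −6), so each is injective on its own interval.
The left piece maps (−∞, 2) onto (−10, ∞); the right piece maps [2, ∞) onto (−∞, −6].
These images overlap. In particular h(2) = −6 (right piece), and solving −3x − 4 = −6 on the left piece gives x = 2/3 < 2.
So h(2/3) = h(2) with 2/3 ≠ 2, and h is not injective. This x = 2/3 is the requested value below 2.

2/3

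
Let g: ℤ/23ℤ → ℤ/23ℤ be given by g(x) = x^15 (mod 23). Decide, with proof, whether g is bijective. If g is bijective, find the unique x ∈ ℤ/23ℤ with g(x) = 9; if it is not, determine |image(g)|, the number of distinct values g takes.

16

Since 23 is prime, the nonzero elements of ℤ/23ℤ form a cyclic group of order 22.
As gcd(15, 22) = 1, raising to the 15th power is a bijection on this group: if s^15 ≡ t^15 then (st^{−1})^15 = 1, and the only element of order dividing gcd(15, 22) = 1 is 1, so s = t.
With g(0) = 0 this makes g injective on all of ℤ/23ℤ, hence bijective (finite equal-size domain and codomain). In particular g is bijective.
Since g is bijective, we find the preimage of 9. The inverse of x ↦ x^15 on (ℤ/23ℤ)^× is x ↦ x^3, because 15·3 = 45 = 2·22 + 1 ≡ 1 (mod 22) and x^{22} = 1 for x ≠ 0 (Fermat). So g⁻¹(9) = 9^3 mod 23.
Repeated squaring mod 23: 9^1 ≡ 9, 9^2 ≡ 9² = 81 ≡ 12. Since 3 = 2 + 1, 9^3 ≡ 12·9: 12·9 = 108 ≡ 16. So 9^3 ≡ 16 (mod 23).
Hence g⁻¹(9) = 16.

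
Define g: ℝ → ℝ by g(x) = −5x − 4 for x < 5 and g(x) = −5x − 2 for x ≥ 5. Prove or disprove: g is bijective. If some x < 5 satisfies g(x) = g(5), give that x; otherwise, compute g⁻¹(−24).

23/5

Both pieces are strictly decreasing (slopes −5 and −5), so each is injective on its own interval.
The left piece maps (−∞, 5) onto (−29, ∞); the right piece maps [5, ∞) onto (−∞, −27].
These images overlap. In particular g(5) = −27 (right piece), and solving −5x − 4 = −27 on the left piece gives x = 23/5 < 5.
So g(23/5) = g(5) with 23/5 ≠ 5, and g is not injective, hence not bijective. This x = 23/5 is the requested value below 5.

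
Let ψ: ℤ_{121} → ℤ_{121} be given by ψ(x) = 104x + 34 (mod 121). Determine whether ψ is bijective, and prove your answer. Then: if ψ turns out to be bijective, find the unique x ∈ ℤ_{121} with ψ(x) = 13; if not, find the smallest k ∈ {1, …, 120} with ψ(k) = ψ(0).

108

Suppose ψ(u) = ψ(v) in ℤ_{121}. Then 104u + 34 ≡ 104v + 34 (mod 121), so 104(u − v) ≡ 0 (mod 121).
Since gcd(104, 121) = 1, 104 is invertible modulo 121, so u − v ≡ 0 (mod 121), i.e. u = v.
We now compute 104⁻¹ mod 121 explicitly. Euclid's algorithm: 121 = 1·104 + 17, 104 = 6·17 + 2, 17 = 8·2 + 1; back-substituting gives 1 = 64·104 − 55·121, so 104⁻¹ ≡ 64 (mod 121).
Then y ↦ 64(y − 34) is a two-sided inverse to ψ, so every y ∈ ℤ_{121} has a preimage.
Therefore ψ is bijective.
Since ψ is bijective, we compute ψ⁻¹(13): solve 104x + 34 ≡ 13 (mod 121), i.e. 104x ≡ 100 (mod 121).
Multiplying by 104⁻¹ = 64 gives x ≡ 64·100 = 6400 = 52·121 + 108 ≡ 108 (mod 121).
Check: ψ(108) = 104·108 + 34 = 11266 = 93·121 + 13 ≡ 13 (mod 121).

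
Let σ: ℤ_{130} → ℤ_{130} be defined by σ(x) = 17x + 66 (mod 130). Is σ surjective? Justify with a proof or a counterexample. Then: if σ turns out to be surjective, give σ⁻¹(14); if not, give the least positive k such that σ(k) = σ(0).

By definition, surjectivity means every element of the codomain has a preimage under σ.
Since gcd(17, 130) = 1, 17 is invertible modulo 130. Euclid's algorithm: 130 = 7·17 + 11, 17 = 1·11 + 6, 11 = 1·6 + 5, 6 = 1·5 + 1; back-substituting gives 1 = 23·17 − 3·130, so 17⁻¹ ≡ 23 (mod 130).
Then y ↦ 23(y − 66) is a two-sided inverse to σ, so every y ∈ ℤ_{130} has a preimage.
Therefore σ is surjective.
Since σ is surjective, we compute σ⁻¹(14): solve 17x + 66 ≡ 14 (mod 130), i.e. 17x ≡ 78 (mod 130).
Multiplying by 17⁻¹ = 23 gives x ≡ 23·78 = 1794 = 13·130 + 104 ≡ 104 (mod 130).
Check: σ(104) = 17·104 + 66 = 1834 = 14·130 + 14 ≡ 14 (mod 130).

104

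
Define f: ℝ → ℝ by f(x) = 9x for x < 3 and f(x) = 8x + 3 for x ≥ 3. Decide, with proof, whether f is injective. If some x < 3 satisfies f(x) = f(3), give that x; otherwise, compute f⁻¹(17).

Both pieces are strictly increasing (slopes 9 and 8), so each is injective on its own interval.
The left piece maps (−∞, 3) onto (−∞, 27); the right piece maps [3, ∞) onto [27, ∞).
These images are disjoint, so no value is attained by both pieces. So f is injective.
Because the two images are disjoint, no x < 3 has f(x) = f(3), so we compute f⁻¹(17): 17 lies in (−∞, 27), so solve 9x = 17: x = (17 − 0)/9 = 17/9.

17/9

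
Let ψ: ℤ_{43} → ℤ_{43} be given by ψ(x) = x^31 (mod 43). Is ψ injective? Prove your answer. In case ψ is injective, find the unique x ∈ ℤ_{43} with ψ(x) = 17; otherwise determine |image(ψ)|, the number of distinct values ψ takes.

Since 43 is prime, the nonzero elements of ℤ_{43} form a cyclic group of order 42.
As gcd(31, 42) = 1, raising to the 31st power is a bijection on this group: if a^31 ≡ b^31 then (ab^{−1})^31 = 1, and the only element of order dividing gcd(31, 42) = 1 is 1, so a = b.
With ψ(0) = 0 this makes ψ injective on all of ℤ_{43}, hence bijective (finite equal-size domain and codomain). In particular ψ is injective.
Since ψ is injective, we find the preimage of 17. The inverse of x ↦ x^31 on (ℤ_{43})^× is x ↦ x^19, because 31·19 = 589 = 14·42 + 1 ≡ 1 (mod 42) and x^{42} = 1 for x ≠ 0 (Fermat). So ψ⁻¹(17) = 17^19 mod 43.
Repeated squaring mod 43: 17^1 ≡ 17, 17^2 ≡ 17² = 289 ≡ 31, 17^4 ≡ 31² = 961 ≡ 15, 17^8 ≡ 15² = 225 ≡ 10, 17^16 ≡ 10² = 100 ≡ 14. Since 19 = 16 + 2 + 1, 17^19 ≡ 14·31·17: 14·31 = 434 ≡ 4, then 4·17 = 68 ≡ 25. So 17^19 ≡ 25 (mod 43).
Hence ψ⁻¹(17) = 25.

25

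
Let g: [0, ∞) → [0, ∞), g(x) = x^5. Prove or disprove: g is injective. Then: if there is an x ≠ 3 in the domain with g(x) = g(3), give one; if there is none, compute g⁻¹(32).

2

On [0, ∞), x ↦ x^5 is strictly increasing, so g(a) = g(b) forces a = b. Thus g is injective.
Since x ↦ x^5 is strictly increasing on [0, ∞), it is injective there, so no x ≠ 3 in the domain has g(x) = g(3). We therefore compute g⁻¹(32) = 32^{1/5} = 2 (indeed 2^5 = 32).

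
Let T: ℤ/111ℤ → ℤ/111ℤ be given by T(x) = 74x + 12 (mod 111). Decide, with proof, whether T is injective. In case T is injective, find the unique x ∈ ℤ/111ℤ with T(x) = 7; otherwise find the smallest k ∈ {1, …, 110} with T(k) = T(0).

3

We have gcd(74, 111) = 37 > 1. Taking s = 0 and t = 3: T(0) = 12 and T(3) = 74·3 + 12 = 234 ≡ 12 (mod 111).
So T(0) = T(3) while 0 ≠ 3, so T is not injective.
Since T is not injective, we find the least positive k with T(k) = T(0): this means 74k ≡ 0 (mod 111), i.e. 111 ∣ 74k. Since gcd(74, 111) = 37, dividing through by 37 this holds exactly when 3 ∣ 2k, and as gcd(2, 3) = 1, exactly when 3 ∣ k.
The smallest positive such k is 3.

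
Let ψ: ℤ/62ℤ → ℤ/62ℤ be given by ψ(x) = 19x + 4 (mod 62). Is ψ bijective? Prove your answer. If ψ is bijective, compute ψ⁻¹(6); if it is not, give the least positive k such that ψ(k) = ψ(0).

36

If ψ(u) = ψ(v), then 19u ≡ 19v (mod 62). Because gcd(19, 62) = 1, we may cancel 19 to get u ≡ v (mod 62).
We now compute 19⁻¹ mod 62 explicitly. Euclid's algorithm: 62 = 3·19 + 5, 19 = 3·5 + 4, 5 = 1·4 + 1; back-substituting gives 1 = 49·19 − 15·62, so 19⁻¹ ≡ 49 (mod 62).
Then y ↦ 49(y − 4) is a two-sided inverse to ψ, so every y ∈ ℤ/62ℤ has a preimage.
Therefore ψ is bijective.
Since ψ is bijective, we find ψ⁻¹(6): we need 19x ≡ 6 − 4 ≡ 2 (mod 62). Using 19⁻¹ = 49: x ≡ 49·2 = 98 = 1·62 + 36, so x = 36.
Check: ψ(36) = 19·36 + 4 = 688 = 11·62 + 6 ≡ 6 (mod 62).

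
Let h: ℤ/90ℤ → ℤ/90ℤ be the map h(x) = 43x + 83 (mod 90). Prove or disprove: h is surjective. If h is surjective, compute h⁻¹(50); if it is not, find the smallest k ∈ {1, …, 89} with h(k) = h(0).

39

Since gcd(43, 90) = 1, 43 is invertible modulo 90. Euclid's algorithm: 90 = 2·43 + 4, 43 = 10·4 + 3, 4 = 1·3 + 1; back-substituting gives 1 = 67·43 − 32·90, so 43⁻¹ ≡ 67 (mod 90).
Then y ↦ 67(y − 83) is a two-sided inverse to h, so every y ∈ ℤ/90ℤ has a preimage.
Therefore h is surjective.
Since h is surjective, we find h⁻¹(50): we need 43x ≡ 50 − 83 ≡ 57 (mod 90). Using 43⁻¹ = 67: x ≡ 67·57 = 3819 = 42·90 + 39, so x = 39.
Check: h(39) = 43·39 + 83 = 1760 = 19·90 + 50 ≡ 50 (mod 90).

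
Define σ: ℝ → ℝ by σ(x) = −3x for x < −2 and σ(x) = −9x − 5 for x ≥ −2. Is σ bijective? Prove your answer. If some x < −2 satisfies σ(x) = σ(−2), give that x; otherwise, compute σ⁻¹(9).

-13/3

Both pieces are strictly decreasing (slopes −3 and −9), so each is injective on its own interval.
The left piece maps (−∞, −2) onto (6, ∞); the right piece maps [−2, ∞) onto (−∞, 13].
These images overlap. In particular σ(−2) = 13 (right piece), and solving −3x = 13 on the left piece gives x = −13/3 < −2.
So σ(−13/3) = σ(−2) with −13/3 ≠ −2, and σ is not injective, hence not bijective. This x = −13/3 is the requested value below −2.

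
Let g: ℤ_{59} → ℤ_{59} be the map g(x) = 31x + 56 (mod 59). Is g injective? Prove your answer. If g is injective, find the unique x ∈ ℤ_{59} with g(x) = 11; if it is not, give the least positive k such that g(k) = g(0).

29

Suppose g(a) = g(b) in ℤ_{59}. Then 31a + 56 ≡ 31b + 56 (mod 59), so 31(a − b) ≡ 0 (mod 59).
Since gcd(31, 59) = 1, 31 is invertible modulo 59, hence a − b ≡ 0 (mod 59), i.e. a = b.
Hence g is injective.
We now compute 31⁻¹ mod 59 explicitly. Euclid's algorithm: 59 = 1·31 + 28, 31 = 1·28 + 3, 28 = 9·3 + 1; back-substituting gives 1 = 40·31 − 21·59, so 31⁻¹ ≡ 40 (mod 59).
Since g is injective, we find g⁻¹(11): we need 31x ≡ 11 − 56 ≡ 14 (mod 59). Using 31⁻¹ = 40: x ≡ 40·14 = 560 = 9·59 + 29, so x = 29.
Check: g(29) = 31·29 + 56 = 955 = 16·59 + 11 ≡ 11 (mod 59).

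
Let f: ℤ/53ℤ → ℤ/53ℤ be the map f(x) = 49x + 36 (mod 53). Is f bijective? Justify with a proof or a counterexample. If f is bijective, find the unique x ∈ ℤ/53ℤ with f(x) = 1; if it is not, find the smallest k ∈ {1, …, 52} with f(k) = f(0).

Suppose f(x_1) = f(x_2) in ℤ/53ℤ. Then 49x_1 + 36 ≡ 49x_2 + 36 (mod 53), thus 49(x_1 − x_2) ≡ 0 (mod 53).
Since gcd(49, 53) = 1, 49 is invertible modulo 53, so x_1 − x_2 ≡ 0 (mod 53), i.e. x_1 = x_2.
We now compute 49⁻¹ mod 53 explicitly. Euclid's algorithm: 53 = 1·49 + 4, 49 = 12·4 + 1; back-substituting gives 1 = 13·49 − 12·53, so 49⁻¹ ≡ 13 (mod 53).
Then y ↦ 13(y − 36) is a two-sided inverse to f, so every y ∈ ℤ/53ℤ has a preimage.
So f is bijective.
Since f is bijective, we find f⁻¹(1): we need 49x ≡ 1 − 36 ≡ 18 (mod 53). Using 49⁻¹ = 13: x ≡ 13·18 = 234 = 4·53 + 22, so x = 22.
Check: f(22) = 49·22 + 36 = 1114 = 21·53 + 1 ≡ 1 (mod 53).

22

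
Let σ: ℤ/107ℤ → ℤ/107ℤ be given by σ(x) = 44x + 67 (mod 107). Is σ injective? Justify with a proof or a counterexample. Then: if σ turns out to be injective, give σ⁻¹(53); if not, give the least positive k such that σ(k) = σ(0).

24

If σ(u) = σ(v), then 44u ≡ 44v (mod 107). Because gcd(44, 107) = 1, we may cancel 44 to get u ≡ v (mod 107).
Thus σ is injective.
We now compute 44⁻¹ mod 107 explicitly. Euclid's algorithm: 107 = 2·44 + 19, 44 = 2·19 + 6, 19 = 3·6 + 1; back-substituting gives 1 = 90·44 − 37·107, so 44⁻¹ ≡ 90 (mod 107).
Since σ is injective, we compute σ⁻¹(53): solve 44x + 67 ≡ 53 (mod 107), i.e. 44x ≡ 93 (mod 107).
Multiplying by 44⁻¹ = 90 gives x ≡ 90·93 = 8370 = 78·107 + 24 ≡ 24 (mod 107).
Check: σ(24) = 44·24 + 67 = 1123 = 10·107 + 53 ≡ 53 (mod 107).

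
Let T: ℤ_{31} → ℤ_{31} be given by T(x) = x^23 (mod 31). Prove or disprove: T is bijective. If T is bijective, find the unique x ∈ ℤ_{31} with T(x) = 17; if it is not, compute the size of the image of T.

21

Since 31 is prime, the nonzero elements of ℤ_{31} form a cyclic group of order 30.
As gcd(23, 30) = 1, raising to the 23rd power is a bijection on this group: if s^23 ≡ t^23 then (st^{−1})^23 = 1, and the only element of order dividing gcd(23, 30) = 1 is 1, so s = t.
With T(0) = 0 this makes T injective on all of ℤ_{31}, hence bijective (finite equal-size domain and codomain). In particular T is bijective.
Since T is bijective, we find the preimage of 17. The inverse of x ↦ x^23 on (ℤ_{31})^× is x ↦ x^17, because 23·17 = 391 = 13·30 + 1 ≡ 1 (mod 30) and x^{30} = 1 for x ≠ 0 (Fermat). So T⁻¹(17) = 17^17 mod 31.
Repeated squaring mod 31: 17^1 ≡ 17, 17^2 ≡ 17² = 289 ≡ 10, 17^4 ≡ 10² = 100 ≡ 7, 17^8 ≡ 7² = 49 ≡ 18, 17^16 ≡ 18² = 324 ≡ 14. Since 17 = 16 + 1, 17^17 ≡ 14·17: 14·17 = 238 ≡ 21. So 17^17 ≡ 21 (mod 31).
Hence T⁻¹(17) = 21.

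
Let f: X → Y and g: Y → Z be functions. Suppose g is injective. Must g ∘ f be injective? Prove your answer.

not injective

No. Take X = {0, 1}, Y = Z = {0, 1, 2}, f(0) = f(1) = 0, and g = identity (injective).
Then (g ∘ f)(0) = (g ∘ f)(1) = 0 with 0 ≠ 1, so g ∘ f is not injective.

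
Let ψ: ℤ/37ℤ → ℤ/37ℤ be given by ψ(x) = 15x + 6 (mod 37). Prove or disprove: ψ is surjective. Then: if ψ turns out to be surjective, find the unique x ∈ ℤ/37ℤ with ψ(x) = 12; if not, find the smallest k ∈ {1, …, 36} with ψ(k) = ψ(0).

30

Since gcd(15, 37) = 1, 15 is invertible modulo 37. Euclid's algorithm: 37 = 2·15 + 7, 15 = 2·7 + 1; back-substituting gives 1 = 5·15 − 2·37, so 15⁻¹ ≡ 5 (mod 37).
Then y ↦ 5(y − 6) is a two-sided inverse to ψ, so every y ∈ ℤ/37ℤ has a preimage.
So ψ is surjective.
Since ψ is surjective, we find ψ⁻¹(12): we need 15x ≡ 12 − 6 ≡ 6 (mod 37). Using 15⁻¹ = 5: x ≡ 5·6 = 30, so x = 30.
Check: ψ(30) = 15·30 + 6 = 456 = 12·37 + 12 ≡ 12 (mod 37).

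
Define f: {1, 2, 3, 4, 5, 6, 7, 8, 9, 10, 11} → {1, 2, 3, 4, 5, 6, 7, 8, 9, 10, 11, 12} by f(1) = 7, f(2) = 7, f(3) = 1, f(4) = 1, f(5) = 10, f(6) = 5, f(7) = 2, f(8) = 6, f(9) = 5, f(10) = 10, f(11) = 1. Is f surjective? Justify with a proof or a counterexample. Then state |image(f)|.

6

No element maps to 3, so f is not surjective.
The image of f is {1, 2, 5, 6, 7, 10}, which has 6 elements.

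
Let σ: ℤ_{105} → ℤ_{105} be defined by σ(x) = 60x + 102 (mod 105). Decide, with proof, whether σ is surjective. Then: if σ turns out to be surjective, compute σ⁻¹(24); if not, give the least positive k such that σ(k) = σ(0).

By definition, surjectivity means every element of the codomain has a preimage under σ.
Since gcd(60, 105) = 15, we have 60x ≡ 0 (mod 15) for all x, so σ(x) ≡ 12 (mod 15).
But 0 ≢ 12 (mod 15), so 0 ∈ ℤ_{105} has no preimage. Thus σ is not surjective.
Since σ is not surjective, we find the least positive k with σ(k) = σ(0): this means 60k ≡ 0 (mod 105), i.e. 105 ∣ 60k. Since gcd(60, 105) = 15, dividing through by 15 this holds exactly when 7 ∣ 4k, and as gcd(4, 7) = 1, exactly when 7 ∣ k.
The smallest positive such k is 7.

7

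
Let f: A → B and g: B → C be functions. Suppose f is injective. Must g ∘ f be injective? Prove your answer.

No. Take A = B = C = {1, 2}, f = identity (injective), and g(x) = 1 for every x.
Then (g ∘ f)(1) = 1 = (g ∘ f)(2) with 1 ≠ 2, so g ∘ f is not injective.

not injective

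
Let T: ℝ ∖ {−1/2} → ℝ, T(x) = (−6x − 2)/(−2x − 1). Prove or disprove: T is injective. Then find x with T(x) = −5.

Suppose T(a) = T(b). Cross-multiplying: (−6a − 2)(−2b − 1) = (−6b − 2)(−2a − 1).
Expanding both sides and cancelling the symmetric terms leaves 2·(a − b) = 0. Since 2 ≠ 0, a = b. Thus T is injective.
Solving T(x) = −5: cross-multiplying gives −6x − 2 = −5(−2x − 1), which rearranges to −16x = 7, so x = −7/16.

-7/16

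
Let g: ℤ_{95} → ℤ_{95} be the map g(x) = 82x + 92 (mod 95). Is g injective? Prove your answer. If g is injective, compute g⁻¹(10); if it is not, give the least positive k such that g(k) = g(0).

Suppose g(x_1) = g(x_2) in ℤ_{95}. Then 82x_1 + 92 ≡ 82x_2 + 92 (mod 95), hence 82(x_1 − x_2) ≡ 0 (mod 95).
Since gcd(82, 95) = 1, 82 is invertible modulo 95, thus x_1 − x_2 ≡ 0 (mod 95), i.e. x_1 = x_2.
Therefore g is injective.
We now compute 82⁻¹ mod 95 explicitly. Euclid's algorithm: 95 = 1·82 + 13, 82 = 6·13 + 4, 13 = 3·4 + 1; back-substituting gives 1 = 73·82 − 63·95, so 82⁻¹ ≡ 73 (mod 95).
Since g is injective, we find g⁻¹(10): we need 82x ≡ 10 − 92 ≡ 13 (mod 95). Using 82⁻¹ = 73: x ≡ 73·13 = 949 = 9·95 + 94, so x = 94.
Check: g(94) = 82·94 + 92 = 7800 = 82·95 + 10 ≡ 10 (mod 95).

94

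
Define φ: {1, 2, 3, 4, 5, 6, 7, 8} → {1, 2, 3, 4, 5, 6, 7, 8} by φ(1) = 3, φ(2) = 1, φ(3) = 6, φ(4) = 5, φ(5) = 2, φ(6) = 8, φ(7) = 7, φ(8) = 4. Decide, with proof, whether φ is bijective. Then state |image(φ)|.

The values 3, 1, 6, 5, 2, 8, 7, 4 are a permutation of {1, 2, 3, 4, 5, 6, 7, 8}: each element appears exactly once.
So φ is injective and surjective, hence bijective.
The image of φ is {1, 2, 3, 4, 5, 6, 7, 8}, which has 8 elements.

8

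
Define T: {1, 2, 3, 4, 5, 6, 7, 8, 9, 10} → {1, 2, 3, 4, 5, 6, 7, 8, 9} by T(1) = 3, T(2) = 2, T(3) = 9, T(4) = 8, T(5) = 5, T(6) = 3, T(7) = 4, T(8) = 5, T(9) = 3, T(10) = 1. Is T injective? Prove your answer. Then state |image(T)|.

T(1) = 3 = T(6) with 1 ≠ 6, so T is not injective.
The image of T is {1, 2, 3, 4, 5, 8, 9}, which has 7 elements.

7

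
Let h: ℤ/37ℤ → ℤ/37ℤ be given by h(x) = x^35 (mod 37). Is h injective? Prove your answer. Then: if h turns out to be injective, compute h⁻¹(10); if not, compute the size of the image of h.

Since 37 is prime, the nonzero elements of ℤ/37ℤ form a cyclic group of order 36.
As gcd(35, 36) = 1, raising to the 35th power is a bijection on this group: if x_1^35 ≡ x_2^35 then (x_1x_2^{−1})^35 = 1, and the only element of order dividing gcd(35, 36) = 1 is 1, so x_1 = x_2.
With h(0) = 0 this makes h injective on all of ℤ/37ℤ, hence bijective (finite equal-size domain and codomain). In particular h is injective.
Since h is injective, we find the preimage of 10. The inverse of x ↦ x^35 on (ℤ/37ℤ)^× is x ↦ x^35, because 35·35 = 1225 = 34·36 + 1 ≡ 1 (mod 36) and x^{36} = 1 for x ≠ 0 (Fermat). So h⁻¹(10) = 10^35 mod 37.
Repeated squaring mod 37: 10^1 ≡ 10, 10^2 ≡ 10² = 100 ≡ 26, 10^4 ≡ 26² = 676 ≡ 10, 10^8 ≡ 10² = 100 ≡ 26, 10^16 ≡ 26² = 676 ≡ 10, 10^32 ≡ 10² = 100 ≡ 26. Since 35 = 32 + 2 + 1, 10^35 ≡ 26·26·10: 26·26 = 676 ≡ 10, then 10·10 = 100 ≡ 26. So 10^35 ≡ 26 (mod 37).
Hence h⁻¹(10) = 26.

26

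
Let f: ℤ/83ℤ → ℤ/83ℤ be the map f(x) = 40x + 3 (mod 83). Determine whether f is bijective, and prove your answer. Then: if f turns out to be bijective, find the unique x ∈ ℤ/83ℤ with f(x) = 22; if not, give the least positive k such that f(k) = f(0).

15

If f(a) = f(b), then 40a ≡ 40b (mod 83). Because gcd(40, 83) = 1, we may cancel 40 to get a ≡ b (mod 83).
We now compute 40⁻¹ mod 83 explicitly. Euclid's algorithm: 83 = 2·40 + 3, 40 = 13·3 + 1; back-substituting gives 1 = 27·40 − 13·83, so 40⁻¹ ≡ 27 (mod 83).
For any y ∈ ℤ/83ℤ, x = 27(y − 3) mod 83 satisfies f(x) = 40·27(y − 3) + 3 ≡ y (since 40·27 ≡ 1 mod 83). So every y has a preimage.
So f is bijective.
Since f is bijective, we find f⁻¹(22): we need 40x ≡ 22 − 3 ≡ 19 (mod 83). Using 40⁻¹ = 27: x ≡ 27·19 = 513 = 6·83 + 15, so x = 15.
Check: f(15) = 40·15 + 3 = 603 = 7·83 + 22 ≡ 22 (mod 83).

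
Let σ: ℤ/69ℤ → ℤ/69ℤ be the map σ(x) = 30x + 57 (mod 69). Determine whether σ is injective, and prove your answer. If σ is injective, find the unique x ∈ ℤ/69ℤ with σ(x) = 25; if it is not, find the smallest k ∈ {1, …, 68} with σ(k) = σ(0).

Recall: injectivity means: for all u, v in the domain, σ(u) = σ(v) implies u = v.
We have gcd(30, 69) = 3 > 1. Taking u = 0 and v = 23: σ(0) = 57 and σ(23) = 30·23 + 57 = 747 ≡ 57 (mod 69).
So σ(0) = σ(23) while 0 ≠ 23, thus σ is not injective.
Since σ is not injective, we find the least positive k with σ(k) = σ(0): this means 30k ≡ 0 (mod 69), i.e. 69 ∣ 30k. Since gcd(30, 69) = 3, dividing through by 3 this holds exactly when 23 ∣ 10k, and as gcd(10, 23) = 1, exactly when 23 ∣ k.
The smallest positive such k is 23.

23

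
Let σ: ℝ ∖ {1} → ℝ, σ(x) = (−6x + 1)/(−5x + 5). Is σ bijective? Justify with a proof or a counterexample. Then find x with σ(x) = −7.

36/41

If σ(x) = 6/5, cross-multiplying gives −5(−6x + 1) = −6(−5x + 5), which simplifies to −5 = −30 — false.  So 6/5 has no preimage and σ is not surjective.
Hence σ is not bijective.
Solving σ(x) = −7: cross-multiplying gives −6x + 1 = −7(−5x + 5), which rearranges to −41x = −36, so x = 36/41.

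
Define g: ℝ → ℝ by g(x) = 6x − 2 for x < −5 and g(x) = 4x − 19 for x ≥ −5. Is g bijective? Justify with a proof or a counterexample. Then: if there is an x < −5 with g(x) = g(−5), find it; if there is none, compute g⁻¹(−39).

Both pieces are strictly increasing (slopes 6 and 4), so each is injective on its own interval.
The left piece maps (−∞, −5) onto (−∞, −32); the right piece maps [−5, ∞) onto [−39, ∞).
These images overlap. In particular g(−5) = −39 (right piece), and solving 6x − 2 = −39 on the left piece gives x = −37/6 < −5.
So g(−37/6) = g(−5) with −37/6 ≠ −5, and g is not injective, hence not bijective. This x = −37/6 is the requested value below −5.

-37/6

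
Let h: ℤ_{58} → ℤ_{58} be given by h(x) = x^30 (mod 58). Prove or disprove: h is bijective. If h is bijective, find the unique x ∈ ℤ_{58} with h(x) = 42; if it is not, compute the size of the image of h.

30

h(28): Repeated squaring mod 58: 28^1 ≡ 28, 28^2 ≡ 28² = 784 ≡ 30, 28^4 ≡ 30² = 900 ≡ 30, 28^8 ≡ 30² = 900 ≡ 30, 28^16 ≡ 30² = 900 ≡ 30. Since 30 = 16 + 8 + 4 + 2, 28^30 ≡ 30·30·30·30: 30·30 = 900 ≡ 30, then 30·30 = 900 ≡ 30, then 30·30 = 900 ≡ 30. So 28^30 ≡ 30 (mod 58).
h(30): Repeated squaring mod 58: 30^1 ≡ 30, 30^2 ≡ 30² = 900 ≡ 30, 30^4 ≡ 30² = 900 ≡ 30, 30^8 ≡ 30² = 900 ≡ 30, 30^16 ≡ 30² = 900 ≡ 30. Since 30 = 16 + 8 + 4 + 2, 30^30 ≡ 30·30·30·30: 30·30 = 900 ≡ 30, then 30·30 = 900 ≡ 30, then 30·30 = 900 ≡ 30. So 30^30 ≡ 30 (mod 58).
So h(28) = h(30) = 30 while 28 ≠ 30, therefore h is not injective, hence not bijective.
Since h is not bijective, we determine |image(h)|. Computing x^30 mod 58 for each x (by repeated squaring, reducing mod 58 at every step), the values h(0), h(1), …, h(57) are: 0, 1, 4, 9, 16, 25, 36, 49, 6, 23, 42, 5, 28, 53, 22, 51, 24, 57, 34, 13, 52, 35, 20, 7, 54, 45, 38, 33, 30, 29, 30, 33, 38, 45, 54, 7, 20, 35, 52, 13, 34, 57, 24, 51, 22, 53, 28, 5, 42, 23, 6, 49, 36, 25, 16, 9, 4, 1.
The distinct values are {0, 1, 4, 5, 6, 7, 9, 13, 16, 20, 22, 23, 24, 25, 28, 29, 30, 33, 34, 35, 36, 38, 42, 45, 49, 51, 52, 53, 54, 57}; there are 30 of them.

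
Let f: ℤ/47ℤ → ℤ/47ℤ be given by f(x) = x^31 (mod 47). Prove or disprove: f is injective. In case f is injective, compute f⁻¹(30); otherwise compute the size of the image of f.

22

Since 47 is prime, the nonzero elements of ℤ/47ℤ form a cyclic group of order 46.
As gcd(31, 46) = 1, raising to the 31st power is a bijection on this group: if a^31 ≡ b^31 then (ab^{−1})^31 = 1, and the only element of order dividing gcd(31, 46) = 1 is 1, so a = b.
With f(0) = 0 this makes f injective on all of ℤ/47ℤ, hence bijective (finite equal-size domain and codomain). In particular f is injective.
Since f is injective, we find the preimage of 30. The inverse of x ↦ x^31 on (ℤ/47ℤ)^× is x ↦ x^3, because 31·3 = 93 = 2·46 + 1 ≡ 1 (mod 46) and x^{46} = 1 for x ≠ 0 (Fermat). So f⁻¹(30) = 30^3 mod 47.
Repeated squaring mod 47: 30^1 ≡ 30, 30^2 ≡ 30² = 900 ≡ 7. Since 3 = 2 + 1, 30^3 ≡ 7·30: 7·30 = 210 ≡ 22. So 30^3 ≡ 22 (mod 47).
Hence f⁻¹(30) = 22.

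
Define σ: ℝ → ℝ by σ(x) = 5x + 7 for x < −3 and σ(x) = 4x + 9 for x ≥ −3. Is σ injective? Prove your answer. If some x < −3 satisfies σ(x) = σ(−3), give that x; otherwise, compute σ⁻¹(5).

-1

Both pieces are strictly increasing (slopes 5 and 4), so each is injective on its own interval.
The left piece maps (−∞, −3) onto (−∞, −8); the right piece maps [−3, ∞) onto [−3, ∞).
These images are disjoint, so no value is attained by both pieces. Thus σ is injective.
Because the two images are disjoint, no x < −3 has σ(x) = σ(−3), so we compute σ⁻¹(5): 5 lies in [−3, ∞), so solve 4x + 9 = 5: x = (5 − 9)/4 = −1.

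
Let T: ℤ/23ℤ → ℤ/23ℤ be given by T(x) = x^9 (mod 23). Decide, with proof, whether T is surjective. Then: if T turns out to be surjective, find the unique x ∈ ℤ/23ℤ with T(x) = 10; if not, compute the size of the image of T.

Since 23 is prime, the nonzero elements of ℤ/23ℤ form a cyclic group of order 22.
As gcd(9, 22) = 1, raising to the 9th power is a bijection on this group: if x_1^9 ≡ x_2^9 then (x_1x_2^{−1})^9 = 1, and the only element of order dividing gcd(9, 22) = 1 is 1, so x_1 = x_2.
With T(0) = 0 this makes T injective on all of ℤ/23ℤ, hence bijective (finite equal-size domain and codomain). In particular T is surjective.
Since T is surjective, we find the preimage of 10. The inverse of x ↦ x^9 on (ℤ/23ℤ)^× is x ↦ x^5, because 9·5 = 45 = 2·22 + 1 ≡ 1 (mod 22) and x^{22} = 1 for x ≠ 0 (Fermat). So T⁻¹(10) = 10^5 mod 23.
Repeated squaring mod 23: 10^1 ≡ 10, 10^2 ≡ 10² = 100 ≡ 8, 10^4 ≡ 8² = 64 ≡ 18. Since 5 = 4 + 1, 10^5 ≡ 18·10: 18·10 = 180 ≡ 19. So 10^5 ≡ 19 (mod 23).
Hence T⁻¹(10) = 19.

19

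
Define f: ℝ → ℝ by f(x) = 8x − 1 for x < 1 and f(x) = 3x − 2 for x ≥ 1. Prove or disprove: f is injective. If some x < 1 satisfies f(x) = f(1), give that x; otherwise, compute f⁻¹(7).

1/4

Both pieces are strictly increasing (slopes 8 and 3), so each is injective on its own interval.
The left piece maps (−∞, 1) onto (−∞, 7); the right piece maps [1, ∞) onto [1, ∞).
These images overlap. In particular f(1) = 1 (right piece), and solving 8x − 1 = 1 on the left piece gives x = 1/4 < 1.
So f(1/4) = f(1) with 1/4 ≠ 1, and f is not injective. This x = 1/4 is the requested value below 1.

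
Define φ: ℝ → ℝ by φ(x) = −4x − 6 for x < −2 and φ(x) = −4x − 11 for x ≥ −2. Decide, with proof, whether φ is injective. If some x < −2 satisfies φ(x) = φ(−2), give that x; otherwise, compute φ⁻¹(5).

-11/4

Both pieces are strictly decreasing (slopes −4 and −4), so each is injective on its own interval.
The left piece maps (−∞, −2) onto (2, ∞); the right piece maps [−2, ∞) onto (−∞, −3].
These images are disjoint, so no value is attained by both pieces. Thus φ is injective.
Because the two images are disjoint, no x < −2 has φ(x) = φ(−2), so we compute φ⁻¹(5): 5 lies in (2, ∞), so solve −4x − 6 = 5: x = (5 + 6)/(−4) = −11/4.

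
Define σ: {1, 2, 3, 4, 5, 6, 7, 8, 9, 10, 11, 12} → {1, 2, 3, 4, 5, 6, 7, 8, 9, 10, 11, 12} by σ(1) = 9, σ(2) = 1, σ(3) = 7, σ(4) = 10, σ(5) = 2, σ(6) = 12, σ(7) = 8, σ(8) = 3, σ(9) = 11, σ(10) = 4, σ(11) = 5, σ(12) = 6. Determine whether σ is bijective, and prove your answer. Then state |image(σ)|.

The values 9, 1, 7, 10, 2, 12, 8, 3, 11, 4, 5, 6 are a permutation of {1, 2, 3, 4, 5, 6, 7, 8, 9, 10, 11, 12}: each element appears exactly once.
So σ is injective and surjective, hence bijective.
The image of σ is {1, 2, 3, 4, 5, 6, 7, 8, 9, 10, 11, 12}, which has 12 elements.

12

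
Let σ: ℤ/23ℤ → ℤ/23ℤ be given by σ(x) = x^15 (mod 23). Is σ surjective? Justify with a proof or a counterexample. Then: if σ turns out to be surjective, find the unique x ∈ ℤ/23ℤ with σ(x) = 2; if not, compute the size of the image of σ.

Since 23 is prime, the nonzero elements of ℤ/23ℤ form a cyclic group of order 22.
As gcd(15, 22) = 1, raising to the 15th power is a bijection on this group: if x_1^15 ≡ x_2^15 then (x_1x_2^{−1})^15 = 1, and the only element of order dividing gcd(15, 22) = 1 is 1, so x_1 = x_2.
With σ(0) = 0 this makes σ injective on all of ℤ/23ℤ, hence bijective (finite equal-size domain and codomain). In particular σ is surjective.
Since σ is surjective, we find the preimage of 2. The inverse of x ↦ x^15 on (ℤ/23ℤ)^× is x ↦ x^3, because 15·3 = 45 = 2·22 + 1 ≡ 1 (mod 22) and x^{22} = 1 for x ≠ 0 (Fermat). So σ⁻¹(2) = 2^3 mod 23.
Repeated squaring mod 23: 2^1 ≡ 2, 2^2 ≡ 2² = 4. Since 3 = 2 + 1, 2^3 ≡ 4·2: 4·2 = 8. So 2^3 ≡ 8 (mod 23).
Hence σ⁻¹(2) = 8.

8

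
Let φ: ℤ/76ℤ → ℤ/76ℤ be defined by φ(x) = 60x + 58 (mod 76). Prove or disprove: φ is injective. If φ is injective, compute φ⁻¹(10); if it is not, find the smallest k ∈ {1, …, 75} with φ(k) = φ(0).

19

We have gcd(60, 76) = 4 > 1. Taking s = 0 and t = 19: φ(0) = 58 and φ(19) = 60·19 + 58 = 1198 ≡ 58 (mod 76).
So φ(0) = φ(19) while 0 ≠ 19, so φ is not injective.
Since φ is not injective, we find the least positive k with φ(k) = φ(0): this means 60k ≡ 0 (mod 76), i.e. 76 ∣ 60k. Since gcd(60, 76) = 4, dividing through by 4 this holds exactly when 19 ∣ 15k, and as gcd(15, 19) = 1, exactly when 19 ∣ k.
The smallest positive such k is 19.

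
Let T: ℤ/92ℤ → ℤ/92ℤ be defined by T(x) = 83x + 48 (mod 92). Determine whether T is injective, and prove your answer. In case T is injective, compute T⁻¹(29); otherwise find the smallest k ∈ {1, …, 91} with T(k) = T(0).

Suppose T(u) = T(v) in ℤ/92ℤ. Then 83u + 48 ≡ 83v + 48 (mod 92), hence 83(u − v) ≡ 0 (mod 92).
Since gcd(83, 92) = 1, 83 is invertible modulo 92, therefore u − v ≡ 0 (mod 92), i.e. u = v.
So T is injective.
We now compute 83⁻¹ mod 92 explicitly. Euclid's algorithm: 92 = 1·83 + 9, 83 = 9·9 + 2, 9 = 4·2 + 1; back-substituting gives 1 = 51·83 − 46·92, so 83⁻¹ ≡ 51 (mod 92).
Since T is injective, we compute T⁻¹(29): solve 83x + 48 ≡ 29 (mod 92), i.e. 83x ≡ 73 (mod 92).
Multiplying by 83⁻¹ = 51 gives x ≡ 51·73 = 3723 = 40·92 + 43 ≡ 43 (mod 92).
Check: T(43) = 83·43 + 48 = 3617 = 39·92 + 29 ≡ 29 (mod 92).

43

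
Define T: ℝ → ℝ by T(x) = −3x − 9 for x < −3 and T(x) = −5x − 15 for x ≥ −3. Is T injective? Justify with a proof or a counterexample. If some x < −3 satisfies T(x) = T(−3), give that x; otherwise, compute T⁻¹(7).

-16/3

Both pieces are strictly decreasing (slopes −3 and −5), so each is injective on its own interval.
The left piece maps (−∞, −3) onto (0, ∞); the right piece maps [−3, ∞) onto (−∞, 0].
These images are disjoint, so no value is attained by both pieces. So T is injective.
Because the two images are disjoint, no x < −3 has T(x) = T(−3), so we compute T⁻¹(7): 7 lies in (0, ∞), so solve −3x − 9 = 7: x = (7 + 9)/(−3) = −16/3.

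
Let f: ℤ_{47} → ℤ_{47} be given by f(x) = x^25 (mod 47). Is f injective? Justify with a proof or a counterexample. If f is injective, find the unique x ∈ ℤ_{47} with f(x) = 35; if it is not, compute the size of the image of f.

Since 47 is prime, the nonzero elements of ℤ_{47} form a cyclic group of order 46.
As gcd(25, 46) = 1, raising to the 25th power is a bijection on this group: if x_1^25 ≡ x_2^25 then (x_1x_2^{−1})^25 = 1, and the only element of order dividing gcd(25, 46) = 1 is 1, so x_1 = x_2.
With f(0) = 0 this makes f injective on all of ℤ_{47}, hence bijective (finite equal-size domain and codomain). In particular f is injective.
Since f is injective, we find the preimage of 35. The inverse of x ↦ x^25 on (ℤ_{47})^× is x ↦ x^35, because 25·35 = 875 = 19·46 + 1 ≡ 1 (mod 46) and x^{46} = 1 for x ≠ 0 (Fermat). So f⁻¹(35) = 35^35 mod 47.
Repeated squaring mod 47: 35^1 ≡ 35, 35^2 ≡ 35² = 1225 ≡ 3, 35^4 ≡ 3² = 9, 35^8 ≡ 9² = 81 ≡ 34, 35^16 ≡ 34² = 1156 ≡ 28, 35^32 ≡ 28² = 784 ≡ 32. Since 35 = 32 + 2 + 1, 35^35 ≡ 32·3·35: 32·3 = 96 ≡ 2, then 2·35 = 70 ≡ 23. So 35^35 ≡ 23 (mod 47).
Hence f⁻¹(35) = 23.

23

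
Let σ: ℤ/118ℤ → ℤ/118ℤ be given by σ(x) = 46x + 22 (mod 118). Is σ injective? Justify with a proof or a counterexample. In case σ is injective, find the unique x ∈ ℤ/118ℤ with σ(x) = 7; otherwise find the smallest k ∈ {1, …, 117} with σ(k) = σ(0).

59

We have gcd(46, 118) = 2 > 1. Taking x_1 = 0 and x_2 = 59: σ(0) = 22 and σ(59) = 46·59 + 22 = 2736 ≡ 22 (mod 118).
So σ(0) = σ(59) while 0 ≠ 59, hence σ is not injective.
Since σ is not injective, we find the least positive k with σ(k) = σ(0): this means 46k ≡ 0 (mod 118), i.e. 118 ∣ 46k. Since gcd(46, 118) = 2, dividing through by 2 this holds exactly when 59 ∣ 23k, and as gcd(23, 59) = 1, exactly when 59 ∣ k.
The smallest positive such k is 59.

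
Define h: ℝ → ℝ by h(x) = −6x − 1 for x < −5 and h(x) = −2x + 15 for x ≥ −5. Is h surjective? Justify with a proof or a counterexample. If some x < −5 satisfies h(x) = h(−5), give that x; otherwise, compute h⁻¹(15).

Both pieces are strictly decreasing (slopes −6 and −2), so each is injective on its own interval.
The left piece maps (−∞, −5) onto (29, ∞); the right piece maps [−5, ∞) onto (−∞, 25].
The union (29, ∞) ∪ (−∞, 25] omits the interval between 29 and 25; in particular 29 has no preimage. So h is not surjective.
Because the two images are disjoint, no x < −5 has h(x) = h(−5), so we compute h⁻¹(15): 15 lies in (−∞, 25], so solve −2x + 15 = 15: x = (15 − 15)/(−2) = 0.

0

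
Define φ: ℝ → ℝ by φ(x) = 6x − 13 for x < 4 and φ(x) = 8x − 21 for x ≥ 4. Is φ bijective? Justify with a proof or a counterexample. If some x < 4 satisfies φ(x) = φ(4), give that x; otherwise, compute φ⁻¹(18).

Both pieces are strictly increasing (slopes 6 and 8), so each is injective on its own interval.
The left piece maps (−∞, 4) onto (−∞, 11); the right piece maps [4, ∞) onto [11, ∞).
Since 11 = 11, the images partition ℝ: φ is injective and surjective, hence bijective.
Because the two images are disjoint, no x < 4 has φ(x) = φ(4), so we compute φ⁻¹(18): 18 lies in [11, ∞), so solve 8x − 21 = 18: x = (18 + 21)/8 = 39/8.

39/8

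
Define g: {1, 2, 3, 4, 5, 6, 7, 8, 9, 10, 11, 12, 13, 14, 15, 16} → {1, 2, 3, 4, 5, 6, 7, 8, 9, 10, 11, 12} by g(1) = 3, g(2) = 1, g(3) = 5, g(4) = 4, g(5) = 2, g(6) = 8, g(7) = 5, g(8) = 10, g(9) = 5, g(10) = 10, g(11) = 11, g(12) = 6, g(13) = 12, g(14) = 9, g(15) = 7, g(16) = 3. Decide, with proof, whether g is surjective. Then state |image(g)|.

Every element of the codomain has a preimage: 1 = g(2), 2 = g(5), 3 = g(1), 4 = g(4), 5 = g(3), 6 = g(12), 7 = g(15), 8 = g(6), 9 = g(14), 10 = g(8), 11 = g(11), 12 = g(13).
So g is surjective.
The image of g is {1, 2, 3, 4, 5, 6, 7, 8, 9, 10, 11, 12}, which has 12 elements.

12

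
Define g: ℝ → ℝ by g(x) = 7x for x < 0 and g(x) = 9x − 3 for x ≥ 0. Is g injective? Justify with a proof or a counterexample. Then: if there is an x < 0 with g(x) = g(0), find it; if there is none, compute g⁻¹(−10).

-3/7

Both pieces are strictly increasing (slopes 7 and 9), so each is injective on its own interval.
The left piece maps (−∞, 0) onto (−∞, 0); the right piece maps [0, ∞) onto [−3, ∞).
These images overlap. In particular g(0) = −3 (right piece), and solving 7x = −3 on the left piece gives x = −3/7 < 0.
So g(−3/7) = g(0) with −3/7 ≠ 0, and g is not injective. This x = −3/7 is the requested value below 0.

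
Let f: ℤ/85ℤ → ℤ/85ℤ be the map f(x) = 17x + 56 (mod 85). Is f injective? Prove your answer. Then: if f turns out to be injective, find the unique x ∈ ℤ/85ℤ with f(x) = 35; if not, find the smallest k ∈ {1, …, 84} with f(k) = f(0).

5

We have gcd(17, 85) = 17 > 1. Taking u = 0 and v = 5: f(0) = 56 and f(5) = 17·5 + 56 = 141 ≡ 56 (mod 85).
So f(0) = f(5) while 0 ≠ 5, hence f is not injective.
Since f is not injective, we find the least positive k with f(k) = f(0): this means 17k ≡ 0 (mod 85), i.e. 85 ∣ 17k. Since gcd(17, 85) = 17, dividing through by 17 this holds exactly when 5 ∣ k.
The smallest positive such k is 5.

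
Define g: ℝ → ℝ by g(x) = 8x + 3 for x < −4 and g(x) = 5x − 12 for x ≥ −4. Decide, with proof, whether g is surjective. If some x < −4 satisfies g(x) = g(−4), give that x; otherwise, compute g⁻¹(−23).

-35/8

Both pieces are strictly increasing (slopes 8 and 5), so each is injective on its own interval.
The left piece maps (−∞, −4) onto (−∞, −29); the right piece maps [−4, ∞) onto [−32, ∞).
The union (−∞, −29) ∪ [−32, ∞) covers ℝ, so g is surjective.
For the follow-up: the images overlap, so an x < −4 with g(x) = g(−4) exists. g(−4) = −32; solving 8x + 3 = −32 for x < −4 gives x = (−32 − 3)/8 = −35/8.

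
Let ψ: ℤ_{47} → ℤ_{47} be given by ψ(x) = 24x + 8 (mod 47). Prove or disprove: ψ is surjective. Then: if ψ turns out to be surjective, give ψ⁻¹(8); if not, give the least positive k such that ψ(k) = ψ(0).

0

Recall that surjectivity means every element of the codomain has a preimage under ψ.
Since gcd(24, 47) = 1, 24 is invertible modulo 47. Euclid's algorithm: 47 = 1·24 + 23, 24 = 1·23 + 1; back-substituting gives 1 = 2·24 − 1·47, so 24⁻¹ ≡ 2 (mod 47).
For any y ∈ ℤ_{47}, x = 2(y − 8) mod 47 satisfies ψ(x) = 24·2(y − 8) + 8 ≡ y (since 24·2 ≡ 1 mod 47). So every y has a preimage.
Thus ψ is surjective.
Since ψ is surjective, we find ψ⁻¹(8): we need 24x ≡ 8 − 8 ≡ 0 (mod 47). Using 24⁻¹ = 2: x ≡ 2·0 = 0, so x = 0.
Check: ψ(0) = 24·0 + 8 = 8 ≡ 8 (mod 47).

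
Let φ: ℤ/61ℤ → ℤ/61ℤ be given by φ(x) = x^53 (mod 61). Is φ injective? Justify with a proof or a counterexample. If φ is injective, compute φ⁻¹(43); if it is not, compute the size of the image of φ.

Since 61 is prime, the nonzero elements of ℤ/61ℤ form a cyclic group of order 60.
As gcd(53, 60) = 1, raising to the 53rd power is a bijection on this group: if s^53 ≡ t^53 then (st^{−1})^53 = 1, and the only element of order dividing gcd(53, 60) = 1 is 1, so s = t.
With φ(0) = 0 this makes φ injective on all of ℤ/61ℤ, hence bijective (finite equal-size domain and codomain). In particular φ is injective.
Since φ is injective, we find the preimage of 43. The inverse of x ↦ x^53 on (ℤ/61ℤ)^× is x ↦ x^17, because 53·17 = 901 = 15·60 + 1 ≡ 1 (mod 60) and x^{60} = 1 for x ≠ 0 (Fermat). So φ⁻¹(43) = 43^17 mod 61.
Repeated squaring mod 61: 43^1 ≡ 43, 43^2 ≡ 43² = 1849 ≡ 19, 43^4 ≡ 19² = 361 ≡ 56, 43^8 ≡ 56² = 3136 ≡ 25, 43^16 ≡ 25² = 625 ≡ 15. Since 17 = 16 + 1, 43^17 ≡ 15·43: 15·43 = 645 ≡ 35. So 43^17 ≡ 35 (mod 61).
Hence φ⁻¹(43) = 35.

35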